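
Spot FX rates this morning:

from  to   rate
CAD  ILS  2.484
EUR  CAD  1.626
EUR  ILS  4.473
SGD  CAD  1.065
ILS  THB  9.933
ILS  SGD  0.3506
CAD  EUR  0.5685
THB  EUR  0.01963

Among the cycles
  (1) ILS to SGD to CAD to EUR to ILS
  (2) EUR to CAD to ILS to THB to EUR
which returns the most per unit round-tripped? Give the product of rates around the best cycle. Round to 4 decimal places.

(1) 0.3506 × 1.065 × 0.5685 × 4.473 = 0.94949
(2) 1.626 × 2.484 × 9.933 × 0.01963 = 0.78754
Highest is cycle (1) at 0.9495 (≤1, no arbitrage).

0.9495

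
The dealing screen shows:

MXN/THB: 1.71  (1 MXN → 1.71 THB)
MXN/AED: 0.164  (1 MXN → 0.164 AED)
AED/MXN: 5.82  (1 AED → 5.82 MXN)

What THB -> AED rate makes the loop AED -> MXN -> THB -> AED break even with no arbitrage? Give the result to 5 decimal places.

0.10048

Known legs of the cycle: 5.82 × 1.71 = 9.9522
For no arbitrage the full-cycle product must be 1, so the missing rate is 1 / 9.9522 ≈ 0.1004803.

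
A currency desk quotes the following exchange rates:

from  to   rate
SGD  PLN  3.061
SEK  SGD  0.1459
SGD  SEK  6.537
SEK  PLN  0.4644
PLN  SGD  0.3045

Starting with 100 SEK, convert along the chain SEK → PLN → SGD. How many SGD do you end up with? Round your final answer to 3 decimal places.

14.141

100 SEK × 0.4644 = 46.44 PLN
46.44 PLN × 0.3045 = 14.14098 SGD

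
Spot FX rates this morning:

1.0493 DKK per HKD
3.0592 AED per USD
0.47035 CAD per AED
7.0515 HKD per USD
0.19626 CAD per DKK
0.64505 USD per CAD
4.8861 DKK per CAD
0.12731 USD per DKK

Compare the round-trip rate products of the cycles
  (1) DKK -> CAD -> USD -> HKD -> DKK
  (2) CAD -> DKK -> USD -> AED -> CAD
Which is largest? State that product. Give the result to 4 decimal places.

0.9367

(1) 0.19626 × 0.64505 × 7.0515 × 1.0493 = 0.93671
(2) 4.8861 × 0.12731 × 3.0592 × 0.47035 = 0.89506
Highest is cycle (1) at 0.9367 (≤1, no arbitrage).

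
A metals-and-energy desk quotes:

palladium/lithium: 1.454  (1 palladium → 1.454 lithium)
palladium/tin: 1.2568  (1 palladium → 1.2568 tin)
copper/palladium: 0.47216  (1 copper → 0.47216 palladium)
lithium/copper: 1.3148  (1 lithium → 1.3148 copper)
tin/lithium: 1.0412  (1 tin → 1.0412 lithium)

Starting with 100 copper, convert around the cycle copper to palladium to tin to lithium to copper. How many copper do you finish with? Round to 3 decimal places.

81.236

100 copper × 0.47216 = 47.216 palladium
47.216 palladium × 1.2568 = 59.3410688 tin
59.3410688 tin × 1.0412 = 61.78592083456 lithium
61.78592083456 lithium × 1.3148 = 81.236128713279488 copper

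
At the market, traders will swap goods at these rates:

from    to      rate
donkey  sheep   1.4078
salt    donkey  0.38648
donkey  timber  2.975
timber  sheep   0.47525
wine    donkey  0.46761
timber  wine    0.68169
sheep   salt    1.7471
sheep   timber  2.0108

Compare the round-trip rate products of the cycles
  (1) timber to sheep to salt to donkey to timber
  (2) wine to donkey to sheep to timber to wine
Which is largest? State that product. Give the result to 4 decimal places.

(1) 0.47525 × 1.7471 × 0.38648 × 2.975 = 0.95467
(2) 0.46761 × 1.4078 × 2.0108 × 0.68169 = 0.90236
Highest is cycle (1) at 0.9547 (≤1, no arbitrage).

0.9547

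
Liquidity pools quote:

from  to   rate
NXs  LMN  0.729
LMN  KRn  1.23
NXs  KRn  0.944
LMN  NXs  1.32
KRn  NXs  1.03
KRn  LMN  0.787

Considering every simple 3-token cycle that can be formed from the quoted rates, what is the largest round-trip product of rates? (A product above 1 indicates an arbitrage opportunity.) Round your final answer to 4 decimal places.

0.9807

NXs→KRn→LMN→NXs: 0.944 × 0.787 × 1.32 = 0.98066
NXs→LMN→KRn→NXs: 0.729 × 1.23 × 1.03 = 0.92357
Maximum is NXs→KRn→LMN→NXs at 0.9807; no arbitrage — every cycle loses value.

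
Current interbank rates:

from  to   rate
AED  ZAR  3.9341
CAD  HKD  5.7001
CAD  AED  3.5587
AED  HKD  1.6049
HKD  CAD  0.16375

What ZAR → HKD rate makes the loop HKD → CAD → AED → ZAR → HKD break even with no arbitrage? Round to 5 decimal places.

Known legs of the cycle: 0.16375 × 3.5587 × 3.9341 = 2.2925461234625
For no arbitrage the full-cycle product must be 1, so the missing rate is 1 / 2.2925461234625 ≈ 0.4361962.

0.43620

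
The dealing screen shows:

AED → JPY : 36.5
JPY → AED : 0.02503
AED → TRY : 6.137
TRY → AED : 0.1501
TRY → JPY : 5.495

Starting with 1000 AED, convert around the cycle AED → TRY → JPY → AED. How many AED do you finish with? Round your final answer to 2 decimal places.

1000 AED × 6.137 = 6137 TRY
6137 TRY × 5.495 = 33722.815 JPY
33722.815 JPY × 0.02503 = 844.08205945 AED

844.08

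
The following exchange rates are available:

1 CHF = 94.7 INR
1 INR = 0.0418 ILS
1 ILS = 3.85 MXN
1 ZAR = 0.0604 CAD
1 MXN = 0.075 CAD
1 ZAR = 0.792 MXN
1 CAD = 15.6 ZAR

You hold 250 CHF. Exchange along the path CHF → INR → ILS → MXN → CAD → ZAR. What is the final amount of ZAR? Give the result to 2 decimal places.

4457.72

250 CHF × 94.7 = 23675 INR
23675 INR × 0.0418 = 989.615 ILS
989.615 ILS × 3.85 = 3810.01775 MXN
3810.01775 MXN × 0.075 = 285.75133125 CAD
285.75133125 CAD × 15.6 = 4457.7207675 ZAR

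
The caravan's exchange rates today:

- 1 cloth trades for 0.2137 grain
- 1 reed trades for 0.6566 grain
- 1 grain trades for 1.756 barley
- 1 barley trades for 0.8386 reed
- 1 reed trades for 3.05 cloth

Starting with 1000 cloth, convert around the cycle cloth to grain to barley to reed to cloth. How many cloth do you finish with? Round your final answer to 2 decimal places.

1000 cloth × 0.2137 = 213.7 grain
213.7 grain × 1.756 = 375.2572 barley
375.2572 barley × 0.8386 = 314.69068792 reed
314.69068792 reed × 3.05 = 959.806598156 cloth

959.81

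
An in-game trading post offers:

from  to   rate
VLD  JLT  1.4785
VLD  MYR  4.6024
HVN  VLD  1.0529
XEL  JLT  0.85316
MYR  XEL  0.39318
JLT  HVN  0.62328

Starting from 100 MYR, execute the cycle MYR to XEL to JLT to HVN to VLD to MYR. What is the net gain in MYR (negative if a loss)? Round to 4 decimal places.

100 MYR × 0.39318 = 39.318 XEL
39.318 XEL × 0.85316 = 33.54454488 JLT
33.54454488 JLT × 0.62328 = 20.9076439328064 HVN
20.9076439328064 HVN × 1.0529 = 22.01365829685185856 VLD
22.01365829685185856 VLD × 4.6024 = 101.315660945430993836544 MYR
Net change: 101.315660945430993836544 − 100 = 1.315660945430993836544 MYR

1.3157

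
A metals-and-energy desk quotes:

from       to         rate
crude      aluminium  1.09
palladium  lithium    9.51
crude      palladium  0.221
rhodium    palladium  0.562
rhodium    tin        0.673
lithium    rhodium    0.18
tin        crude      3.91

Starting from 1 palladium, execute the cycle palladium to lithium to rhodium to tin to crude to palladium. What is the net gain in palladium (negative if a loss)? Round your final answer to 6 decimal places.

-0.004510

1 palladium × 9.51 = 9.51 lithium
9.51 lithium × 0.18 = 1.7118 rhodium
1.7118 rhodium × 0.673 = 1.1520414 tin
1.1520414 tin × 3.91 = 4.504481874 crude
4.504481874 crude × 0.221 = 0.995490494154 palladium
Net change: 0.995490494154 − 1 = -0.004509505846 palladium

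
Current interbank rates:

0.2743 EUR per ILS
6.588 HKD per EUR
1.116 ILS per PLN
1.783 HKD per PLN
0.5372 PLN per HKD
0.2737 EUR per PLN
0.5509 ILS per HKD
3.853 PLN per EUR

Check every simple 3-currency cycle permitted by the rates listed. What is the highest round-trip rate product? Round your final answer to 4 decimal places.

EUR→PLN→ILS→EUR: 3.853 × 1.116 × 0.2743 = 1.17948
EUR→HKD→ILS→EUR: 6.588 × 0.5509 × 0.2743 = 0.99552
EUR→HKD→PLN→EUR: 6.588 × 0.5372 × 0.2737 = 0.96864
Maximum is EUR→PLN→ILS→EUR at 1.1795; arbitrage exists.

1.1795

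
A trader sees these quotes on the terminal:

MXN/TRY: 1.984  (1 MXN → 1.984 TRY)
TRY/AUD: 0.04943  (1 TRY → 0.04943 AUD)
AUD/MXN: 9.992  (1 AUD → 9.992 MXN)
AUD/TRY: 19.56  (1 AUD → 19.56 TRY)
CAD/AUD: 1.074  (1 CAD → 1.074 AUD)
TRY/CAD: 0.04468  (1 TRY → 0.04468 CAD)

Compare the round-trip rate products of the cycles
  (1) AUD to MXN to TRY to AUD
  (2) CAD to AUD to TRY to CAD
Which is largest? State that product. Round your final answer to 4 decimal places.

0.9799

(1) 9.992 × 1.984 × 0.04943 = 0.97991
(2) 1.074 × 19.56 × 0.04468 = 0.93861
Highest is cycle (1) at 0.9799 (≤1, no arbitrage).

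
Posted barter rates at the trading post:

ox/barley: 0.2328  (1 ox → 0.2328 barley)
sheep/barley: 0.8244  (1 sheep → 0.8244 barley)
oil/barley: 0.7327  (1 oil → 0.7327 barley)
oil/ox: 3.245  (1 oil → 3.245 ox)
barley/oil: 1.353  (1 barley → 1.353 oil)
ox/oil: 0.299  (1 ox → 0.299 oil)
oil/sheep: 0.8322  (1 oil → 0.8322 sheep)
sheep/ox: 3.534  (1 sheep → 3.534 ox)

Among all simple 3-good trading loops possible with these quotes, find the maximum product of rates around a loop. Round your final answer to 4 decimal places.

barley→oil→ox→barley: 1.353 × 3.245 × 0.2328 = 1.02210
sheep→barley→oil→sheep: 0.8244 × 1.353 × 0.8322 = 0.92825
sheep→ox→oil→sheep: 3.534 × 0.299 × 0.8322 = 0.87936
Maximum is barley→oil→ox→barley at 1.0221; arbitrage exists.

1.0221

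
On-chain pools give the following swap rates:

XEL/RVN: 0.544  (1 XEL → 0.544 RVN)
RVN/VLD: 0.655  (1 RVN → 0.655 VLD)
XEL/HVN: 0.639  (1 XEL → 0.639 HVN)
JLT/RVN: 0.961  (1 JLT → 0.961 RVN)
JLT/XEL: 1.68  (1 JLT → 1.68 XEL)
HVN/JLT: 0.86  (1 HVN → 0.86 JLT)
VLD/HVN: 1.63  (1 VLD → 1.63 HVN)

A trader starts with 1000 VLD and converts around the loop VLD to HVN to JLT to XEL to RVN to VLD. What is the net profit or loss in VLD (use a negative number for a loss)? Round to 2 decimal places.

1000 VLD × 1.63 = 1630 HVN
1630 HVN × 0.86 = 1401.8 JLT
1401.8 JLT × 1.68 = 2355.024 XEL
2355.024 XEL × 0.544 = 1281.133056 RVN
1281.133056 RVN × 0.655 = 839.14215168 VLD
Net change: 839.14215168 − 1000 = -160.85784832 VLD

-160.86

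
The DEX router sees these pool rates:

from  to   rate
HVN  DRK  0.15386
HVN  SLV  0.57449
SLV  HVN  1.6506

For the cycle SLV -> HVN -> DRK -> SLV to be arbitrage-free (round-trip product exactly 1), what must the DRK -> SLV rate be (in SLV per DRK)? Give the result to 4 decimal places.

3.9376

Known legs of the cycle: 1.6506 × 0.15386 = 0.253961316
For no arbitrage the full-cycle product must be 1, so the missing rate is 1 / 0.253961316 ≈ 3.937608.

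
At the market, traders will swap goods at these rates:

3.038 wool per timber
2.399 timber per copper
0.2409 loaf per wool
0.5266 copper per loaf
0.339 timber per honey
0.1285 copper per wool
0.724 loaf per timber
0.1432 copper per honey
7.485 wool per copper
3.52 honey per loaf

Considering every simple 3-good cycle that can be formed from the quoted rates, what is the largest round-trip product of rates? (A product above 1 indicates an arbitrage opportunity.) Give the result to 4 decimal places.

0.9495

copper→wool→loaf→copper: 7.485 × 0.2409 × 0.5266 = 0.94953
copper→timber→wool→copper: 2.399 × 3.038 × 0.1285 = 0.93653
copper→timber→loaf→copper: 2.399 × 0.724 × 0.5266 = 0.91464
honey→timber→loaf→honey: 0.339 × 0.724 × 3.52 = 0.86393
Maximum is copper→wool→loaf→copper at 0.9495; no arbitrage — every cycle loses value.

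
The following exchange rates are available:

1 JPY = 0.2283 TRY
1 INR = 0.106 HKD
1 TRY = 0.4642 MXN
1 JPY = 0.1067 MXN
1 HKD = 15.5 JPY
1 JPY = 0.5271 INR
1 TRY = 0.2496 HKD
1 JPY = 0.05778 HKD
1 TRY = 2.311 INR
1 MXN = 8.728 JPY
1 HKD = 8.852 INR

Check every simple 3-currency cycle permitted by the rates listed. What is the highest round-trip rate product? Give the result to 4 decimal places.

MXN→JPY→TRY→MXN: 8.728 × 0.2283 × 0.4642 = 0.92497
JPY→TRY→HKD→JPY: 0.2283 × 0.2496 × 15.5 = 0.88325
JPY→INR→HKD→JPY: 0.5271 × 0.106 × 15.5 = 0.86603
Maximum is MXN→JPY→TRY→MXN at 0.9250; no arbitrage — every cycle loses value.

0.9250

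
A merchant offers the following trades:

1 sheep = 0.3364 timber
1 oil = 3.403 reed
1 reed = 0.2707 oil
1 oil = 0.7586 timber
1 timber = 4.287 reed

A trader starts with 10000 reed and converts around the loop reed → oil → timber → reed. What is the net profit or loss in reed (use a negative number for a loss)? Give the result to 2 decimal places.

10000 reed × 0.2707 = 2707 oil
2707 oil × 0.7586 = 2053.5302 timber
2053.5302 timber × 4.287 = 8803.4839674 reed
Net change: 8803.4839674 − 10000 = -1196.5160326 reed

-1196.52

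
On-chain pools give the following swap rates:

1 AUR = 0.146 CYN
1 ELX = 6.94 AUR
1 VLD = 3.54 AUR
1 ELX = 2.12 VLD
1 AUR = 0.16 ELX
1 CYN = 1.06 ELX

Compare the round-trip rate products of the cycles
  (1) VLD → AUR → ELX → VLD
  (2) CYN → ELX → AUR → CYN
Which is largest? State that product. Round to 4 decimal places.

1.2008

(1) 3.54 × 0.16 × 2.12 = 1.20077
(2) 1.06 × 6.94 × 0.146 = 1.07403
Highest is cycle (1) at 1.2008 (>1, arbitrage).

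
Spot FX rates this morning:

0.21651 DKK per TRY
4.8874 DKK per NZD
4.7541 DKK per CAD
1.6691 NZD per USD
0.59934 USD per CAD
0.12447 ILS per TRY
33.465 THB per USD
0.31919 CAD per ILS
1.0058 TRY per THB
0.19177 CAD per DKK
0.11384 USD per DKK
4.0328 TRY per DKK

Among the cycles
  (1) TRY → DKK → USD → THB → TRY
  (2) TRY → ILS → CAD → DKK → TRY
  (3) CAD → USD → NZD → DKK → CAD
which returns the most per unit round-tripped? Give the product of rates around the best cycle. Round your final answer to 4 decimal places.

0.9376

(1) 0.21651 × 0.11384 × 33.465 × 1.0058 = 0.82961
(2) 0.12447 × 0.31919 × 4.7541 × 4.0328 = 0.76171
(3) 0.59934 × 1.6691 × 4.8874 × 0.19177 = 0.93759
Highest is cycle (3) at 0.9376 (≤1, no arbitrage).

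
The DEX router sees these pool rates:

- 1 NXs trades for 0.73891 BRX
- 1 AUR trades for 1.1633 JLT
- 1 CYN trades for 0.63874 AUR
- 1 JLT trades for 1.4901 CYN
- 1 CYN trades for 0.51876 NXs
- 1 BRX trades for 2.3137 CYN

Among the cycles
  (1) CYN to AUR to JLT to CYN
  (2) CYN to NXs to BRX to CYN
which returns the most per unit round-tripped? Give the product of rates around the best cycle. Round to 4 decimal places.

1.1072

(1) 0.63874 × 1.1633 × 1.4901 = 1.10721
(2) 0.51876 × 0.73891 × 2.3137 = 0.88688
Highest is cycle (1) at 1.1072 (>1, arbitrage).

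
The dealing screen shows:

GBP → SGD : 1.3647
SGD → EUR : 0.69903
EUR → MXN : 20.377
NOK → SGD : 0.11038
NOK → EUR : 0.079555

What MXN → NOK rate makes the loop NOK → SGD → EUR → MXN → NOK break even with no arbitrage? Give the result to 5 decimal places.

0.63602

Known legs of the cycle: 0.11038 × 0.69903 × 20.377 = 1.5722675451378
For no arbitrage the full-cycle product must be 1, so the missing rate is 1 / 1.5722675451378 ≈ 0.6360241.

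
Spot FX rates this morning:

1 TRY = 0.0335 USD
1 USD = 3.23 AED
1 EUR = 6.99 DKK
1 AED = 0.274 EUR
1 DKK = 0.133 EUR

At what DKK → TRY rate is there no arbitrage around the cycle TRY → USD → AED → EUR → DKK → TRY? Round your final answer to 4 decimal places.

Known legs of the cycle: 0.0335 × 3.23 × 0.274 × 6.99 = 0.2072407083
For no arbitrage the full-cycle product must be 1, so the missing rate is 1 / 0.2072407083 ≈ 4.825307.

4.8253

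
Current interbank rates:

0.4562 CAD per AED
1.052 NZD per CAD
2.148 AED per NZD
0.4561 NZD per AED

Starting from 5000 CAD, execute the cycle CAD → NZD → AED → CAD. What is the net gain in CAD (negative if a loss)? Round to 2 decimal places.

5000 CAD × 1.052 = 5260 NZD
5260 NZD × 2.148 = 11298.48 AED
11298.48 AED × 0.4562 = 5154.366576 CAD
Net change: 5154.366576 − 5000 = 154.366576 CAD

154.37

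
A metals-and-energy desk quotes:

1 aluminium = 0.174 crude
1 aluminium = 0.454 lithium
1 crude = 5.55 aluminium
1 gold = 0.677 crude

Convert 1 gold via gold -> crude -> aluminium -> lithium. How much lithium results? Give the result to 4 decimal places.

1 gold × 0.677 = 0.677 crude
0.677 crude × 5.55 = 3.75735 aluminium
3.75735 aluminium × 0.454 = 1.7058369 lithium

1.7058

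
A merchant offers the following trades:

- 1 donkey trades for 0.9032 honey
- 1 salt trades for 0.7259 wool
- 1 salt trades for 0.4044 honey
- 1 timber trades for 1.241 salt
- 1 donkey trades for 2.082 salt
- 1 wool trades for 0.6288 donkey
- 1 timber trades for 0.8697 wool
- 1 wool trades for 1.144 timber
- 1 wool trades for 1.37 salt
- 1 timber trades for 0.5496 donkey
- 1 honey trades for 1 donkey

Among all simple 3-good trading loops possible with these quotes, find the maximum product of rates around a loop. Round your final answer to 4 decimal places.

salt→wool→timber→salt: 0.7259 × 1.144 × 1.241 = 1.03056
donkey→salt→wool→donkey: 2.082 × 0.7259 × 0.6288 = 0.95032
donkey→salt→honey→donkey: 2.082 × 0.4044 × 1 = 0.84196
Maximum is salt→wool→timber→salt at 1.0306; arbitrage exists.

1.0306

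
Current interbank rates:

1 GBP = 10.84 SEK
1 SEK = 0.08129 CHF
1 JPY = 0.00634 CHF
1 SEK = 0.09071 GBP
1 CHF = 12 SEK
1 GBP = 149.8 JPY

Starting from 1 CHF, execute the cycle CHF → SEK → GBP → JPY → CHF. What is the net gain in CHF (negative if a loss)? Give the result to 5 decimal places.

1 CHF × 12 = 12 SEK
12 SEK × 0.09071 = 1.08852 GBP
1.08852 GBP × 149.8 = 163.060296 JPY
163.060296 JPY × 0.00634 = 1.03380227664 CHF
Net change: 1.03380227664 − 1 = 0.03380227664 CHF

0.03380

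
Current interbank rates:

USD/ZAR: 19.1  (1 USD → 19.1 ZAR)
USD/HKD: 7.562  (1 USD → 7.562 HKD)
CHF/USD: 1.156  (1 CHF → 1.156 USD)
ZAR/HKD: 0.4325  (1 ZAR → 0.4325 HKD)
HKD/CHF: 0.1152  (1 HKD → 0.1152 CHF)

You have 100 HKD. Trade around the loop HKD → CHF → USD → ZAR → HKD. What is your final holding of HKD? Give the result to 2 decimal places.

110.01

100 HKD × 0.1152 = 11.52 CHF
11.52 CHF × 1.156 = 13.31712 USD
13.31712 USD × 19.1 = 254.356992 ZAR
254.356992 ZAR × 0.4325 = 110.00939904 HKD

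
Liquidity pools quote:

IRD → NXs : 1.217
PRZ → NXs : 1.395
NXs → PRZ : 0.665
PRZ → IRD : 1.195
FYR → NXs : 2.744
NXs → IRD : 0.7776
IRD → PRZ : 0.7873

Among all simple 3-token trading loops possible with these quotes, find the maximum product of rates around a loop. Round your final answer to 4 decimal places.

NXs→PRZ→IRD→NXs: 0.665 × 1.195 × 1.217 = 0.96712
NXs→IRD→PRZ→NXs: 0.7776 × 0.7873 × 1.395 = 0.85403
Maximum is NXs→PRZ→IRD→NXs at 0.9671; no arbitrage — every cycle loses value.

0.9671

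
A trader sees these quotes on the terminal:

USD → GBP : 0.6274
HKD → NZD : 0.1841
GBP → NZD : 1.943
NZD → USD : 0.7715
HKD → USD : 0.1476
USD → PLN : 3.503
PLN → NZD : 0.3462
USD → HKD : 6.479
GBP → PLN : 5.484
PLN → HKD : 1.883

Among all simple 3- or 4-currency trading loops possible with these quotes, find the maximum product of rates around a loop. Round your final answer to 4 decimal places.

USD→PLN→HKD→USD: 3.503 × 1.883 × 0.1476 = 0.97359
USD→GBP→PLN→HKD→USD: 0.6274 × 5.484 × 1.883 × 0.1476 = 0.95627
USD→GBP→NZD→USD: 0.6274 × 1.943 × 0.7715 = 0.94049
USD→PLN→HKD→NZD→USD: 3.503 × 1.883 × 0.1841 × 0.7715 = 0.93687
USD→PLN→NZD→USD: 3.503 × 0.3462 × 0.7715 = 0.93563
USD→HKD→NZD→USD: 6.479 × 0.1841 × 0.7715 = 0.92023
USD→GBP→PLN→NZD→USD: 0.6274 × 5.484 × 0.3462 × 0.7715 = 0.91898
Maximum is USD→PLN→HKD→USD at 0.9736; no arbitrage — every cycle loses value.

0.9736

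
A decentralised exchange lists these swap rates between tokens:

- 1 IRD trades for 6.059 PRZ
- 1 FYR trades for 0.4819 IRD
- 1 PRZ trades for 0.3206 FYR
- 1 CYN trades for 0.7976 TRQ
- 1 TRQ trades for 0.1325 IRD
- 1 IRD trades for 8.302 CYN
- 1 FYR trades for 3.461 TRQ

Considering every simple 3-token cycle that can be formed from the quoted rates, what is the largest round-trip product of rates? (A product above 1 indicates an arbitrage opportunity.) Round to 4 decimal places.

0.9361

PRZ→FYR→IRD→PRZ: 0.3206 × 0.4819 × 6.059 = 0.93610
IRD→CYN→TRQ→IRD: 8.302 × 0.7976 × 0.1325 = 0.87737
Maximum is PRZ→FYR→IRD→PRZ at 0.9361; no arbitrage — every cycle loses value.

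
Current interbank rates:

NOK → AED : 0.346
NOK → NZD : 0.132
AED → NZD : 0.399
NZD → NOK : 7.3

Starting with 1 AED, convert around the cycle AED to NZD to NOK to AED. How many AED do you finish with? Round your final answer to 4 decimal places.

1 AED × 0.399 = 0.399 NZD
0.399 NZD × 7.3 = 2.9127 NOK
2.9127 NOK × 0.346 = 1.0077942 AED

1.0078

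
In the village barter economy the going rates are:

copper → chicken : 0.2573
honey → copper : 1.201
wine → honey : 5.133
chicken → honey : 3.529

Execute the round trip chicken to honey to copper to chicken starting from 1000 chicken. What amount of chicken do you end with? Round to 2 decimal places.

1000 chicken × 3.529 = 3529 honey
3529 honey × 1.201 = 4238.329 copper
4238.329 copper × 0.2573 = 1090.5220517 chicken

1090.52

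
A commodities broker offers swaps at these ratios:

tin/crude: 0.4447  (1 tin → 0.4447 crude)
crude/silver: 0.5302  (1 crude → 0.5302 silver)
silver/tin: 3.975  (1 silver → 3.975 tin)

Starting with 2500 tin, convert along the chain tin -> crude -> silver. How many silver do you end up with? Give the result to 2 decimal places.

2500 tin × 0.4447 = 1111.75 crude
1111.75 crude × 0.5302 = 589.44985 silver

589.45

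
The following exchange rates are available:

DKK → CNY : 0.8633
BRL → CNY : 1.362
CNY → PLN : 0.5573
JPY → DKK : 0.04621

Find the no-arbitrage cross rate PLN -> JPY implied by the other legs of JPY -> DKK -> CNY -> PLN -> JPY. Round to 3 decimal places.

44.979

Known legs of the cycle: 0.04621 × 0.8633 × 0.5573 = 0.0222324207289
For no arbitrage the full-cycle product must be 1, so the missing rate is 1 / 0.0222324207289 ≈ 44.97936.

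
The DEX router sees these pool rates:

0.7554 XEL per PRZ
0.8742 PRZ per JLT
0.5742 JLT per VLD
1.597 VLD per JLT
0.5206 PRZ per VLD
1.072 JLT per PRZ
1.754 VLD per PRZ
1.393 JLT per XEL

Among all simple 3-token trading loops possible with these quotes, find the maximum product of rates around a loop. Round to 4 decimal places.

0.9199

XEL→JLT→PRZ→XEL: 1.393 × 0.8742 × 0.7554 = 0.91990
PRZ→JLT→VLD→PRZ: 1.072 × 1.597 × 0.5206 = 0.89126
PRZ→VLD→JLT→PRZ: 1.754 × 0.5742 × 0.8742 = 0.88045
Maximum is XEL→JLT→PRZ→XEL at 0.9199; no arbitrage — every cycle loses value.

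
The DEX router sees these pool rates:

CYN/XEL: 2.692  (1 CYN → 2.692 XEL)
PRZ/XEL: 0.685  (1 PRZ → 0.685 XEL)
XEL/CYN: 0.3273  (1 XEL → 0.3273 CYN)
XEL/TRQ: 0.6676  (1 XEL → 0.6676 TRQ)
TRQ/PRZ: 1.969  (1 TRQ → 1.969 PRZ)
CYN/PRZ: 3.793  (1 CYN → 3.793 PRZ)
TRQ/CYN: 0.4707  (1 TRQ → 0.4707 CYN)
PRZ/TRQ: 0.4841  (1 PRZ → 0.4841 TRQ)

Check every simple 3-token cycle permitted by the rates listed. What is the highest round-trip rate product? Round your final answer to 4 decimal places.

TRQ→PRZ→XEL→TRQ: 1.969 × 0.685 × 0.6676 = 0.90044
CYN→PRZ→TRQ→CYN: 3.793 × 0.4841 × 0.4707 = 0.86430
CYN→PRZ→XEL→CYN: 3.793 × 0.685 × 0.3273 = 0.85039
CYN→XEL→TRQ→CYN: 2.692 × 0.6676 × 0.4707 = 0.84593
Maximum is TRQ→PRZ→XEL→TRQ at 0.9004; no arbitrage — every cycle loses value.

0.9004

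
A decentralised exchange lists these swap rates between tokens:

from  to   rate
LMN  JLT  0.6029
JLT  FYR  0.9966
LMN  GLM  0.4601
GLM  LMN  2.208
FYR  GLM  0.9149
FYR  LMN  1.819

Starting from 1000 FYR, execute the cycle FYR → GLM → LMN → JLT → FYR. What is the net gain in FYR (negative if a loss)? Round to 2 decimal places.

1000 FYR × 0.9149 = 914.9 GLM
914.9 GLM × 2.208 = 2020.0992 LMN
2020.0992 LMN × 0.6029 = 1217.91780768 JLT
1217.91780768 JLT × 0.9966 = 1213.776887133888 FYR
Net change: 1213.776887133888 − 1000 = 213.776887133888 FYR

213.78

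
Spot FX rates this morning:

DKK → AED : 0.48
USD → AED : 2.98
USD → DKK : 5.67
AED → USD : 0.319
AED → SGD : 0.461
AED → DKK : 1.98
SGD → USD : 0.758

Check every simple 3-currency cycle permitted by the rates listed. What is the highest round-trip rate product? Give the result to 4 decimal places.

SGD→USD→AED→SGD: 0.758 × 2.98 × 0.461 = 1.04133
DKK→AED→USD→DKK: 0.48 × 0.319 × 5.67 = 0.86819
Maximum is SGD→USD→AED→SGD at 1.0413; arbitrage exists.

1.0413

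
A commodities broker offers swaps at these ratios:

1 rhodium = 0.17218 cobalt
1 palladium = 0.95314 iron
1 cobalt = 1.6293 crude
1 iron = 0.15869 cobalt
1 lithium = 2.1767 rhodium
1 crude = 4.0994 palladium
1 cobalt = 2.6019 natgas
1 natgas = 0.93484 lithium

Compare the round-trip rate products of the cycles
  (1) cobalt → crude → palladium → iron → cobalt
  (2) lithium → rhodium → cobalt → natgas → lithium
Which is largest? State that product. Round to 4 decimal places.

(1) 1.6293 × 4.0994 × 0.95314 × 0.15869 = 1.01025
(2) 2.1767 × 0.17218 × 2.6019 × 0.93484 = 0.91161
Highest is cycle (1) at 1.0102 (>1, arbitrage).

1.0102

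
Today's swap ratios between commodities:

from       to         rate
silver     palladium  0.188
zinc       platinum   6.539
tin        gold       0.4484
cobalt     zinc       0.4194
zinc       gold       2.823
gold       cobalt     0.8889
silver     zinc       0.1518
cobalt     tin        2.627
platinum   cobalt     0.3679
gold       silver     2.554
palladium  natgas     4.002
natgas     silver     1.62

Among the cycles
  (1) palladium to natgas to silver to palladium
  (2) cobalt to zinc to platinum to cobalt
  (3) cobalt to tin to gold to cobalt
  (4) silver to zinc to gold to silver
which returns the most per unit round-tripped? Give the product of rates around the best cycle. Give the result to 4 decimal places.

1.2188

(1) 4.002 × 1.62 × 0.188 = 1.21885
(2) 0.4194 × 6.539 × 0.3679 = 1.00895
(3) 2.627 × 0.4484 × 0.8889 = 1.04708
(4) 0.1518 × 2.823 × 2.554 = 1.09447
Highest is cycle (1) at 1.2188 (>1, arbitrage).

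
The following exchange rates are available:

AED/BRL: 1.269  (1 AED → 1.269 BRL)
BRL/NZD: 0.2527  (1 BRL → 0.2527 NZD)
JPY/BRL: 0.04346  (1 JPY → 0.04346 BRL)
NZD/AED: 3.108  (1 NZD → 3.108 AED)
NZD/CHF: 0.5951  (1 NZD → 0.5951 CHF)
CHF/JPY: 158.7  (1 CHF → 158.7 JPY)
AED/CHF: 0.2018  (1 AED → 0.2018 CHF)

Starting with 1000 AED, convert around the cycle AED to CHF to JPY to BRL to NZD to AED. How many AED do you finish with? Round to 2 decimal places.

1000 AED × 0.2018 = 201.8 CHF
201.8 CHF × 158.7 = 32025.66 JPY
32025.66 JPY × 0.04346 = 1391.8351836 BRL
1391.8351836 BRL × 0.2527 = 351.71675089572 NZD
351.71675089572 NZD × 3.108 = 1093.13566178389776 AED

1093.14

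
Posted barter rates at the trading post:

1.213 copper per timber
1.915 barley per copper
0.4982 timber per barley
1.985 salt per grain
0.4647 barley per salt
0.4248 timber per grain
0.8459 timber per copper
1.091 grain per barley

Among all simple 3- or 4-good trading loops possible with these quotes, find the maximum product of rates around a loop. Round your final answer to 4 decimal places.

timber→copper→barley→timber: 1.213 × 1.915 × 0.4982 = 1.15727
grain→timber→copper→barley→grain: 0.4248 × 1.213 × 1.915 × 1.091 = 1.07656
grain→salt→barley→grain: 1.985 × 0.4647 × 1.091 = 1.00637
Maximum is timber→copper→barley→timber at 1.1573; arbitrage exists.

1.1573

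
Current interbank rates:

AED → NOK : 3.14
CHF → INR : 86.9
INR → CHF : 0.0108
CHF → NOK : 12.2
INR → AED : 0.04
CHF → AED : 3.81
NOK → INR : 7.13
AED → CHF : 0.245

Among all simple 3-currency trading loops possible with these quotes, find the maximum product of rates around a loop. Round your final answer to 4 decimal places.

NOK→INR→CHF→NOK: 7.13 × 0.0108 × 12.2 = 0.93945
NOK→INR→AED→NOK: 7.13 × 0.04 × 3.14 = 0.89553
AED→CHF→INR→AED: 0.245 × 86.9 × 0.04 = 0.85162
Maximum is NOK→INR→CHF→NOK at 0.9394; no arbitrage — every cycle loses value.

0.9394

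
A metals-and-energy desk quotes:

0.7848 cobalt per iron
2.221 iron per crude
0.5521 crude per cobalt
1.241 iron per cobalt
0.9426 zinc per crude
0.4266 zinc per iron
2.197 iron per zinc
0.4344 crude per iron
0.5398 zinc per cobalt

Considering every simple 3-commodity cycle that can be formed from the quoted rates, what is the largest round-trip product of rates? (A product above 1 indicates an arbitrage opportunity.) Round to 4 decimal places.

0.9623

cobalt→crude→iron→cobalt: 0.5521 × 2.221 × 0.7848 = 0.96233
zinc→iron→cobalt→zinc: 2.197 × 0.7848 × 0.5398 = 0.93073
zinc→iron→crude→zinc: 2.197 × 0.4344 × 0.9426 = 0.89960
Maximum is cobalt→crude→iron→cobalt at 0.9623; no arbitrage — every cycle loses value.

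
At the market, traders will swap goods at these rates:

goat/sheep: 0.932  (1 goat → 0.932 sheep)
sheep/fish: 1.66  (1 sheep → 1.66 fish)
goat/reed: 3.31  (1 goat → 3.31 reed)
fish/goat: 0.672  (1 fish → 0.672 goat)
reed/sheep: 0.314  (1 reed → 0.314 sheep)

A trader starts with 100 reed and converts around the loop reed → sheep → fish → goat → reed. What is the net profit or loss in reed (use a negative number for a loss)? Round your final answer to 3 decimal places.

15.940

100 reed × 0.314 = 31.4 sheep
31.4 sheep × 1.66 = 52.124 fish
52.124 fish × 0.672 = 35.027328 goat
35.027328 goat × 3.31 = 115.94045568 reed
Net change: 115.94045568 − 100 = 15.94045568 reed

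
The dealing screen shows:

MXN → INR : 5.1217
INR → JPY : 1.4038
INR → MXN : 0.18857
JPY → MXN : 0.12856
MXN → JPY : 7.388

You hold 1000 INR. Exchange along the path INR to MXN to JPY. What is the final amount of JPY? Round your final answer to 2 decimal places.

1393.16

1000 INR × 0.18857 = 188.57 MXN
188.57 MXN × 7.388 = 1393.15516 JPY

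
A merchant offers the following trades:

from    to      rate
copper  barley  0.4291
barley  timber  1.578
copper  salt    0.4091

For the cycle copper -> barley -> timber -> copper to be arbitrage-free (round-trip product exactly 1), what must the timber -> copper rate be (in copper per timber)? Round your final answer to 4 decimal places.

Known legs of the cycle: 0.4291 × 1.578 = 0.6771198
For no arbitrage the full-cycle product must be 1, so the missing rate is 1 / 0.6771198 ≈ 1.476844.

1.4768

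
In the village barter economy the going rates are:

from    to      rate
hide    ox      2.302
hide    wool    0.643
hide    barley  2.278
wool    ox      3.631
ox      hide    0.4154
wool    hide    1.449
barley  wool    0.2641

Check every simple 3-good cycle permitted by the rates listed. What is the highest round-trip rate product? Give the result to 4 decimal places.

ox→hide→wool→ox: 0.4154 × 0.643 × 3.631 = 0.96985
barley→wool→hide→barley: 0.2641 × 1.449 × 2.278 = 0.87175
Maximum is ox→hide→wool→ox at 0.9698; no arbitrage — every cycle loses value.

0.9698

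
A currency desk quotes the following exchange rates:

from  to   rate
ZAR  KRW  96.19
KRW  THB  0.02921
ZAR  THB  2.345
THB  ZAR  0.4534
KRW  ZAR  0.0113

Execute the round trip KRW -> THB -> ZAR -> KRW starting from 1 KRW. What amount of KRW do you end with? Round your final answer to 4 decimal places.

1 KRW × 0.02921 = 0.02921 THB
0.02921 THB × 0.4534 = 0.013243814 ZAR
0.013243814 ZAR × 96.19 = 1.27392246866 KRW

1.2739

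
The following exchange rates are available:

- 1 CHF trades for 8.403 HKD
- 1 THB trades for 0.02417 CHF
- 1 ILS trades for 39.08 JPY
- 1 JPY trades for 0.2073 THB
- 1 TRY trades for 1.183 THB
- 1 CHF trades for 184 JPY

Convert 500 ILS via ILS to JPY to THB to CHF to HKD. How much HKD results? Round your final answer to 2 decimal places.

822.69

500 ILS × 39.08 = 19540 JPY
19540 JPY × 0.2073 = 4050.642 THB
4050.642 THB × 0.02417 = 97.90401714 CHF
97.90401714 CHF × 8.403 = 822.68745602742 HKD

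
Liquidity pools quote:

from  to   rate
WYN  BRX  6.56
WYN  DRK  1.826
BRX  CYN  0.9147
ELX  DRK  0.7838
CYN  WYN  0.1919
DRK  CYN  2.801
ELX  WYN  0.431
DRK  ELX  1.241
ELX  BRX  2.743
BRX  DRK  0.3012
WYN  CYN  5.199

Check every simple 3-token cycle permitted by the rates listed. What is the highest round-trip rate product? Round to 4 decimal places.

WYN→BRX→CYN→WYN: 6.56 × 0.9147 × 0.1919 = 1.15148
BRX→DRK→ELX→BRX: 0.3012 × 1.241 × 2.743 = 1.02530
WYN→DRK→CYN→WYN: 1.826 × 2.801 × 0.1919 = 0.98150
WYN→DRK→ELX→WYN: 1.826 × 1.241 × 0.431 = 0.97667
Maximum is WYN→BRX→CYN→WYN at 1.1515; arbitrage exists.

1.1515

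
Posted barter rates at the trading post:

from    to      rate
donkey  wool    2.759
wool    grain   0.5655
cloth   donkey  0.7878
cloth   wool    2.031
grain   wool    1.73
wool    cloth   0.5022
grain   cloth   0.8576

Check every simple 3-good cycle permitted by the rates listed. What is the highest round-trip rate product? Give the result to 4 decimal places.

1.0916

wool→cloth→donkey→wool: 0.5022 × 0.7878 × 2.759 = 1.09155
wool→grain→cloth→wool: 0.5655 × 0.8576 × 2.031 = 0.98498
Maximum is wool→cloth→donkey→wool at 1.0916; arbitrage exists.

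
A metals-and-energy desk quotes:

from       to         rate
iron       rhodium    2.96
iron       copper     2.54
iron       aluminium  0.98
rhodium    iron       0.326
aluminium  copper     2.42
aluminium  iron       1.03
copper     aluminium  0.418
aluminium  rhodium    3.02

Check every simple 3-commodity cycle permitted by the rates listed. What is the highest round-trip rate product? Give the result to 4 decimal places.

1.0936

iron→copper→aluminium→iron: 2.54 × 0.418 × 1.03 = 1.09357
iron→aluminium→rhodium→iron: 0.98 × 3.02 × 0.326 = 0.96483
Maximum is iron→copper→aluminium→iron at 1.0936; arbitrage exists.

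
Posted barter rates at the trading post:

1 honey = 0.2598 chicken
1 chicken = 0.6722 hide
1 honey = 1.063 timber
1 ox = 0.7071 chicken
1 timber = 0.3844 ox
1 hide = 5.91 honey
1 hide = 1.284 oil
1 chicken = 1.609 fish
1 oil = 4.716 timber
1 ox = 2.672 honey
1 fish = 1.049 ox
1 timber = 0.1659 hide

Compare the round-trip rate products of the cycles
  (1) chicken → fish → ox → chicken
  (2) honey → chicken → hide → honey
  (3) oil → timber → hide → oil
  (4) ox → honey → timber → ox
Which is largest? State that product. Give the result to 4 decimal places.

1.1935

(1) 1.609 × 1.049 × 0.7071 = 1.19347
(2) 0.2598 × 0.6722 × 5.91 = 1.03211
(3) 4.716 × 0.1659 × 1.284 = 1.00458
(4) 2.672 × 1.063 × 0.3844 = 1.09183
Highest is cycle (1) at 1.1935 (>1, arbitrage).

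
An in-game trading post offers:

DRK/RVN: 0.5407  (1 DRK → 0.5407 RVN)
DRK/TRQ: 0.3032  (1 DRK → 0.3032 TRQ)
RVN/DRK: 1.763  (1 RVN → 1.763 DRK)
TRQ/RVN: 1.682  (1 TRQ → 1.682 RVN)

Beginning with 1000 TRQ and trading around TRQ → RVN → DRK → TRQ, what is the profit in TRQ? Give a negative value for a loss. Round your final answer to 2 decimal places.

-100.90

1000 TRQ × 1.682 = 1682 RVN
1682 RVN × 1.763 = 2965.366 DRK
2965.366 DRK × 0.3032 = 899.0989712 TRQ
Net change: 899.0989712 − 1000 = -100.9010288 TRQ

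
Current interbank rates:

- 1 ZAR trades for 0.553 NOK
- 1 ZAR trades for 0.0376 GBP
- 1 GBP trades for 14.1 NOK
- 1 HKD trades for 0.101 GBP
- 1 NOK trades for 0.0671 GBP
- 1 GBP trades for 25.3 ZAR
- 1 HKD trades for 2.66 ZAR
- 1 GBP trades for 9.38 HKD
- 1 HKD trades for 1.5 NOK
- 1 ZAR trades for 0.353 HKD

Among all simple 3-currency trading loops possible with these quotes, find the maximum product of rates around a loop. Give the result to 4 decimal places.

HKD→NOK→GBP→HKD: 1.5 × 0.0671 × 9.38 = 0.94410
ZAR→NOK→GBP→ZAR: 0.553 × 0.0671 × 25.3 = 0.93879
HKD→ZAR→GBP→HKD: 2.66 × 0.0376 × 9.38 = 0.93815
HKD→GBP→ZAR→HKD: 0.101 × 25.3 × 0.353 = 0.90202
Maximum is HKD→NOK→GBP→HKD at 0.9441; no arbitrage — every cycle loses value.

0.9441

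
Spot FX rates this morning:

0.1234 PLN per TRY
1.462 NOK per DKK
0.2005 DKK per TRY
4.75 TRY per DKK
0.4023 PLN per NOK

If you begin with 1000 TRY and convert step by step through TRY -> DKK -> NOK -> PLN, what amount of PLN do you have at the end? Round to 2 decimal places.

117.93

1000 TRY × 0.2005 = 200.5 DKK
200.5 DKK × 1.462 = 293.131 NOK
293.131 NOK × 0.4023 = 117.9266013 PLN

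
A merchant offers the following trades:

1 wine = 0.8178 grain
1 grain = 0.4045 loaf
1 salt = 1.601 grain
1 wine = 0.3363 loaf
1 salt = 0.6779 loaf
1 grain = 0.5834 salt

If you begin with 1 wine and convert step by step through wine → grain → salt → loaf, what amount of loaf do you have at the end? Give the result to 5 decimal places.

0.32343

1 wine × 0.8178 = 0.8178 grain
0.8178 grain × 0.5834 = 0.47710452 salt
0.47710452 salt × 0.6779 = 0.323429154108 loaf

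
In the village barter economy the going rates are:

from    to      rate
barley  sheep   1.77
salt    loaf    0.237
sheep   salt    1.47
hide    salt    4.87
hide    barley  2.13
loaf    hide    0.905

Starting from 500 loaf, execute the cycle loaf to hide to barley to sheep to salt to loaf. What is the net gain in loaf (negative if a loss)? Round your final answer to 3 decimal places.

500 loaf × 0.905 = 452.5 hide
452.5 hide × 2.13 = 963.825 barley
963.825 barley × 1.77 = 1705.97025 sheep
1705.97025 sheep × 1.47 = 2507.7762675 salt
2507.7762675 salt × 0.237 = 594.3429753975 loaf
Net change: 594.3429753975 − 500 = 94.3429753975 loaf

94.343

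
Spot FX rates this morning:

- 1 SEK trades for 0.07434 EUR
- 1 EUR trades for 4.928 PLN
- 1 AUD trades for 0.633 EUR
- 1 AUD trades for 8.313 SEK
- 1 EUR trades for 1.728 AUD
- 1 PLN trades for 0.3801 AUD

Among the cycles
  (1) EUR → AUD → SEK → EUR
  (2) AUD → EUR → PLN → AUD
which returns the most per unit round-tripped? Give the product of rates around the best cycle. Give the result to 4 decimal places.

1.1857

(1) 1.728 × 8.313 × 0.07434 = 1.06788
(2) 0.633 × 4.928 × 0.3801 = 1.18569
Highest is cycle (2) at 1.1857 (>1, arbitrage).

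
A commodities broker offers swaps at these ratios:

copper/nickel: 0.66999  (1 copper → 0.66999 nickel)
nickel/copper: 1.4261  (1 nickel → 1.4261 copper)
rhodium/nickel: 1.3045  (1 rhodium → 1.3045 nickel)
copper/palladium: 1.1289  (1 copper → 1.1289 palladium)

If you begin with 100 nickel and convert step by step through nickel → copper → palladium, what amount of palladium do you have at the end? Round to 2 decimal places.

100 nickel × 1.4261 = 142.61 copper
142.61 copper × 1.1289 = 160.992429 palladium

160.99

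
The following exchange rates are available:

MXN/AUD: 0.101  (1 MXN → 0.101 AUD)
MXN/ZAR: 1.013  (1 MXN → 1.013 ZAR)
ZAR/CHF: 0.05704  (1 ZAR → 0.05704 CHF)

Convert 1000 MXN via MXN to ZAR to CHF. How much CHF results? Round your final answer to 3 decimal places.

57.782

1000 MXN × 1.013 = 1013 ZAR
1013 ZAR × 0.05704 = 57.78152 CHF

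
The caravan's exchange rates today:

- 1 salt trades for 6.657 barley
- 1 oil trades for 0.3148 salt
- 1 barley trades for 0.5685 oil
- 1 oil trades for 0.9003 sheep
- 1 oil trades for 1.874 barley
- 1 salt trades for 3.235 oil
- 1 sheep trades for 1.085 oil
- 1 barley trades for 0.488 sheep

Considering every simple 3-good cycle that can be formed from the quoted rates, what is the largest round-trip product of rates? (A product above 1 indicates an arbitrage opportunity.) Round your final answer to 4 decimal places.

1.1914

oil→salt→barley→oil: 0.3148 × 6.657 × 0.5685 = 1.19136
oil→barley→sheep→oil: 1.874 × 0.488 × 1.085 = 0.99225
Maximum is oil→salt→barley→oil at 1.1914; arbitrage exists.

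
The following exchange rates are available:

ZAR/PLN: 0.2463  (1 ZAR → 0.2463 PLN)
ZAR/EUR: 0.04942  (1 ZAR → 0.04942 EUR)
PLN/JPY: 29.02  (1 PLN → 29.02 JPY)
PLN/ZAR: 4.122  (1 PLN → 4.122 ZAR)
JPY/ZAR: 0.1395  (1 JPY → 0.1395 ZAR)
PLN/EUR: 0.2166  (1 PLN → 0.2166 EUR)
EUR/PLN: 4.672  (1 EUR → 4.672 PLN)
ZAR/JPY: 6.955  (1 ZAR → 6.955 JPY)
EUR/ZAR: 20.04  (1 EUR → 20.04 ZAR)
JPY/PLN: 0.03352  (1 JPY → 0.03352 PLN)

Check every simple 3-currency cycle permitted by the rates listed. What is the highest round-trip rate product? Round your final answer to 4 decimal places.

1.0691

ZAR→PLN→EUR→ZAR: 0.2463 × 0.2166 × 20.04 = 1.06911
JPY→ZAR→PLN→JPY: 0.1395 × 0.2463 × 29.02 = 0.99709
JPY→PLN→ZAR→JPY: 0.03352 × 4.122 × 6.955 = 0.96097
ZAR→EUR→PLN→ZAR: 0.04942 × 4.672 × 4.122 = 0.95173
Maximum is ZAR→PLN→EUR→ZAR at 1.0691; arbitrage exists.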